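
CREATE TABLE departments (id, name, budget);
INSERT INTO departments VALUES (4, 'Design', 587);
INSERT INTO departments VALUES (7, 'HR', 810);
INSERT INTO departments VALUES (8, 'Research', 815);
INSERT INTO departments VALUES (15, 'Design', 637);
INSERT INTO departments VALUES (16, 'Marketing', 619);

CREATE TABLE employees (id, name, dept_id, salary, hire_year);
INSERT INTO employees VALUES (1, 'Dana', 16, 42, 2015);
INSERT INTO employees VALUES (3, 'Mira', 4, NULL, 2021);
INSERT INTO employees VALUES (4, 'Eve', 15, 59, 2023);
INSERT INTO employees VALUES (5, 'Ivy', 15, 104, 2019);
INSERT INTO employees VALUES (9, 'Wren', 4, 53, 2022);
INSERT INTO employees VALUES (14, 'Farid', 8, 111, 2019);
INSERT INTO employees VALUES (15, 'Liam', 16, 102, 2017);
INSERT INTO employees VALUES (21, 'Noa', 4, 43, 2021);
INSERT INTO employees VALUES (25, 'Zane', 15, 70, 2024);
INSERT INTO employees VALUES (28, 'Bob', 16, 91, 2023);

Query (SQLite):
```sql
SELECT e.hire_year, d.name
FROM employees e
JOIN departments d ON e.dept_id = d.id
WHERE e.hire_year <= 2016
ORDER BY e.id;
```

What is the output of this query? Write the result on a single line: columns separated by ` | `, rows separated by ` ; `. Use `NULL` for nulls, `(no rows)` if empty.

2015 | Marketing

Each employees row matches the departments row where dept_id = departments.id.
Then keep rows with e.hire_year <= 2016.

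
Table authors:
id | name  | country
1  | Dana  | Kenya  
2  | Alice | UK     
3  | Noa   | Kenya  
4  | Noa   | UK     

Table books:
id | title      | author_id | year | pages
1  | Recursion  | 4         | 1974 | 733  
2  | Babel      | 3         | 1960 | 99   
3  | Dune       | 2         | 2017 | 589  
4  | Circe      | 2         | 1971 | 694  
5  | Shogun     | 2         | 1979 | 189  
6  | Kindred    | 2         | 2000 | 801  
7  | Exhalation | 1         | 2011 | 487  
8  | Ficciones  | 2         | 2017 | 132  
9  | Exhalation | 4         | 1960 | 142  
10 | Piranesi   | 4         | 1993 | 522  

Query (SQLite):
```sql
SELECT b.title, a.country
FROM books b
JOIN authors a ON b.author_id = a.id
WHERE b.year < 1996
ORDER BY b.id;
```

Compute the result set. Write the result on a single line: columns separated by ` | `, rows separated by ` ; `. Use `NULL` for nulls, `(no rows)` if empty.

Each books row matches the authors row where author_id = authors.id.
Then keep rows with b.year < 1996.

Recursion | UK ; Babel | Kenya ; Circe | UK ; Shogun | UK ; Exhalation | UK ; Piranesi | UK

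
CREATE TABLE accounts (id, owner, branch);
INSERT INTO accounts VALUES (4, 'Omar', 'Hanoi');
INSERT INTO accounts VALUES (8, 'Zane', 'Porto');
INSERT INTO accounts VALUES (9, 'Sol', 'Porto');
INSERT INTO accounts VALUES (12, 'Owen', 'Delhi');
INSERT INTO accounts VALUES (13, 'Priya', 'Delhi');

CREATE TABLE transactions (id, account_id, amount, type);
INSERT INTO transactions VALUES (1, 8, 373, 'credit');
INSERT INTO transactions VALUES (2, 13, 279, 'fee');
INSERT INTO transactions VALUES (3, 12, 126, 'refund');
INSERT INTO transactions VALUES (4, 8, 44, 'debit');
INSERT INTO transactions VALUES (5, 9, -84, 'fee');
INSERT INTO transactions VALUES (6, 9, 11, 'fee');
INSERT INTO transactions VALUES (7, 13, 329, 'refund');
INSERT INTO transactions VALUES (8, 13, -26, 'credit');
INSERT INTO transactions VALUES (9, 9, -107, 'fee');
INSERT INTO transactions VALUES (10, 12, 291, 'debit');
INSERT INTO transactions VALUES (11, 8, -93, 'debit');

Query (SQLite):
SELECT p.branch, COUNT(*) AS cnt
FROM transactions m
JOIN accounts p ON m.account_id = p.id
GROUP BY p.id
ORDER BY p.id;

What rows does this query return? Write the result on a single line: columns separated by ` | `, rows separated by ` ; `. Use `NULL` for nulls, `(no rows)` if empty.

Join each transactions row to its accounts via account_id.
Group joined rows by accounts.id; compute COUNT(*) per group.
  8: ids {1, 4, 11} → COUNT(*)=3
  9: ids {5, 6, 9} → COUNT(*)=3
  12: ids {3, 10} → COUNT(*)=2
  13: ids {2, 7, 8} → COUNT(*)=3

Porto | 3 ; Porto | 3 ; Delhi | 2 ; Delhi | 3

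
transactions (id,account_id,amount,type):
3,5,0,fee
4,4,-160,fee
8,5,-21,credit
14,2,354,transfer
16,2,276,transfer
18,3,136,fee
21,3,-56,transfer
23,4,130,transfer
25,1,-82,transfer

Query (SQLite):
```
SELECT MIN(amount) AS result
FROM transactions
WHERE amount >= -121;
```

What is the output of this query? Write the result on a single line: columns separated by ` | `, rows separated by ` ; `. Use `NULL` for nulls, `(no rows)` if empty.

Rows where amount >= -121 → amount values: [0, -21, 354, 276, 136, -56, 130, -82].
MIN of non-NULL values = -82.

-82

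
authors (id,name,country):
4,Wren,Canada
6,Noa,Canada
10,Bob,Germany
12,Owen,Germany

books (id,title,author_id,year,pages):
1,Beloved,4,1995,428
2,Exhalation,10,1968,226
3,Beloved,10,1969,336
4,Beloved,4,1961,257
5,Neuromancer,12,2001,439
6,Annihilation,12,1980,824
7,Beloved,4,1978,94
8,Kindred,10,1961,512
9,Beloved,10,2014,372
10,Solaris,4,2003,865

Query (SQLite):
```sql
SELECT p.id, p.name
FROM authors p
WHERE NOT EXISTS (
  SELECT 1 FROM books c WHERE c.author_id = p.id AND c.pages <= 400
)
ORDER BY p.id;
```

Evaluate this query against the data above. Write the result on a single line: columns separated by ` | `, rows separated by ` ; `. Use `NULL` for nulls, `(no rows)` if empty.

6 | Noa ; 12 | Owen

For each authors row, check whether any books with matching author_id has pages <= 400.
Keep rows where that is false.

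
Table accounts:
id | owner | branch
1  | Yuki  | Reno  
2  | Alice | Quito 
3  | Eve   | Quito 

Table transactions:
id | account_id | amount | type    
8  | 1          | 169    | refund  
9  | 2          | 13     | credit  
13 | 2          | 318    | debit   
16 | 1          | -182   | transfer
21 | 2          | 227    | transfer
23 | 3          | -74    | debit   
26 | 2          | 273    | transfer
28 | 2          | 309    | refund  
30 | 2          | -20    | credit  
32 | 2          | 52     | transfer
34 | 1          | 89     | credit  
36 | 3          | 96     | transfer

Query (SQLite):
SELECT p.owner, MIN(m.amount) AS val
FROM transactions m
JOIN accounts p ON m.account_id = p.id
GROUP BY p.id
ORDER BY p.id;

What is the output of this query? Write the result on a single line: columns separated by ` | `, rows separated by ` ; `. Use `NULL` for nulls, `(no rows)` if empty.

Yuki | -182 ; Alice | -20 ; Eve | -74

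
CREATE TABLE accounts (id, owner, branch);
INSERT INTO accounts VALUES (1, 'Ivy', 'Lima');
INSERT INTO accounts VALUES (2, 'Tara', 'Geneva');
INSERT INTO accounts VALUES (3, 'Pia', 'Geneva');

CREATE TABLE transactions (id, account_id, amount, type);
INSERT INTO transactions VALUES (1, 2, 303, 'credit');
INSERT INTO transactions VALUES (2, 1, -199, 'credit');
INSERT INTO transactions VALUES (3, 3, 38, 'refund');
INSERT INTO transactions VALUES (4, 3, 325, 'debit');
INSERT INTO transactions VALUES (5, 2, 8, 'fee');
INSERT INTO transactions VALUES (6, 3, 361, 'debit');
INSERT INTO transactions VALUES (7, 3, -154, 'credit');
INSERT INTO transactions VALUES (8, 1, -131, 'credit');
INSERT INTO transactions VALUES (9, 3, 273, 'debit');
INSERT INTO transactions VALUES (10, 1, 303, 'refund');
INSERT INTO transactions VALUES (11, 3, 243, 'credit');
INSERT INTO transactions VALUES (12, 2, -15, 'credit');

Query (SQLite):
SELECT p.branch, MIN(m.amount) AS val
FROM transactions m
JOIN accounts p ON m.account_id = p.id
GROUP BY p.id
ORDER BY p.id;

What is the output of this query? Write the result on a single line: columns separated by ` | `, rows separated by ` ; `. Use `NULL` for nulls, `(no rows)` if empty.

Join each transactions row to its accounts via account_id.
Group joined rows by accounts.id; compute MIN(m.amount) per group.
  1: ids {2, 8, 10} → MIN(m.amount)=-199
  2: ids {1, 5, 12} → MIN(m.amount)=-15
  3: ids {3, 4, 6, 7, 9, 11} → MIN(m.amount)=-154

Lima | -199 ; Geneva | -15 ; Geneva | -154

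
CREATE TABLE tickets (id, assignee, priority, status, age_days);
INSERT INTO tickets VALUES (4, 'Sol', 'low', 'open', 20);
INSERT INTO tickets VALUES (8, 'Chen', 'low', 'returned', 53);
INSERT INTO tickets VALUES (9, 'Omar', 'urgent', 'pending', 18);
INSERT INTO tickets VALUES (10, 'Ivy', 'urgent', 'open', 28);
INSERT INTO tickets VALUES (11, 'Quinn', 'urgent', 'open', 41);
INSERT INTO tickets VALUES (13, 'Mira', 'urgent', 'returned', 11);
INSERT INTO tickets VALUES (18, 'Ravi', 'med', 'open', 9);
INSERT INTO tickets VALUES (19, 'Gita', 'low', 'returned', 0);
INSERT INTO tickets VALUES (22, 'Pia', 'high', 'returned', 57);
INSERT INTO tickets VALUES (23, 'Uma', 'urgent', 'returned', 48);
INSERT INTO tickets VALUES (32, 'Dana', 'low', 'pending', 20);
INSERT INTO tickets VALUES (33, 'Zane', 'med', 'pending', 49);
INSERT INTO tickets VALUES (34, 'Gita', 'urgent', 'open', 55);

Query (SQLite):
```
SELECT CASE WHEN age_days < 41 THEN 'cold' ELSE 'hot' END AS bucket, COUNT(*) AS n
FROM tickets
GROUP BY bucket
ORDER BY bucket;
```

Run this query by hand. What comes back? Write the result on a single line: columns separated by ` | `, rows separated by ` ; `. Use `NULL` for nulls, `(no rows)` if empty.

cold | 7 ; hot | 6

Bucket rows by age_days < 41 → 'cold' else 'hot'; count each bucket.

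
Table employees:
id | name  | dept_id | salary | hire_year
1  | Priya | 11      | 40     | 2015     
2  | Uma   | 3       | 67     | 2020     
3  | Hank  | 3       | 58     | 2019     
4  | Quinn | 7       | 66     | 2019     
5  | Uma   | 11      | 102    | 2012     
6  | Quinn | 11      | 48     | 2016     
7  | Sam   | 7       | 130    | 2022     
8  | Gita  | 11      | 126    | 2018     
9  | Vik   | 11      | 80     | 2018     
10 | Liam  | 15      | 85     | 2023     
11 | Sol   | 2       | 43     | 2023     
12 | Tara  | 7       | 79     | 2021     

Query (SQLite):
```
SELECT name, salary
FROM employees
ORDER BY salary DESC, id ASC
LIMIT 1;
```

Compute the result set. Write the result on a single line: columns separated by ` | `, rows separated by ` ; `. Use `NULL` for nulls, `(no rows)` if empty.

Sort by salary desc, tiebreak id asc: (130, id=7), (126, id=8), (102, id=5), (85, id=10) …. Take first 1.

Sam | 130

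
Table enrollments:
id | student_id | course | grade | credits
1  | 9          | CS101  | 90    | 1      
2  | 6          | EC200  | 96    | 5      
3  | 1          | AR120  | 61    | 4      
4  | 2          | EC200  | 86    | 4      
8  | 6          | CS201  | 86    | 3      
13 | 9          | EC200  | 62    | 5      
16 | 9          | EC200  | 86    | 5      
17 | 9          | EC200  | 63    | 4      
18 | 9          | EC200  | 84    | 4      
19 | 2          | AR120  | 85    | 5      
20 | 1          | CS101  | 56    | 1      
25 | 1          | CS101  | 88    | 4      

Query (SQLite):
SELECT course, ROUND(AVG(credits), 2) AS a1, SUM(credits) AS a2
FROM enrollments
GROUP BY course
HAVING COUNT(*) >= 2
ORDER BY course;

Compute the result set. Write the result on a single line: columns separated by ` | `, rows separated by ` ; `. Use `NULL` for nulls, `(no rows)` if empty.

AR120 | 4.5 | 9 ; CS101 | 2 | 6 ; EC200 | 4.5 | 27

Group enrollments by course.
Per group compute: ROUND(AVG(credits), 2), SUM(credits).
HAVING: drop groups with fewer than 2 rows.
  AR120: ids {3, 19} → ROUND(AVG(credits), 2)=4.5, SUM(credits)=9
  CS101: ids {1, 20, 25} → ROUND(AVG(credits), 2)=2, SUM(credits)=6
  CS201: ids {8} → ROUND(AVG(credits), 2)=3, SUM(credits)=3
  EC200: ids {2, 4, 13, 16, 17, 18} → ROUND(AVG(credits), 2)=4.5, SUM(credits)=27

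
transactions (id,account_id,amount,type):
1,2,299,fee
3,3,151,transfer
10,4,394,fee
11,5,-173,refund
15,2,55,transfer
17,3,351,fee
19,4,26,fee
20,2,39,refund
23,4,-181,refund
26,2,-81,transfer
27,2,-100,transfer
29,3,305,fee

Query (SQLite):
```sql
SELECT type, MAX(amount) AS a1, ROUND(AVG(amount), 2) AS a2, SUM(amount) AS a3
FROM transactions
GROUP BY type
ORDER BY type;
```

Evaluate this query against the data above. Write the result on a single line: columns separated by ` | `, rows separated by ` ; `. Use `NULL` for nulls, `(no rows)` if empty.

Group transactions by type.
Per group compute: MAX(amount), ROUND(AVG(amount), 2), SUM(amount).
  fee: ids {1, 10, 17, 19, 29} → MAX(amount)=394, ROUND(AVG(amount), 2)=275, SUM(amount)=1375
  refund: ids {11, 20, 23} → MAX(amount)=39, ROUND(AVG(amount), 2)=-105, SUM(amount)=-315
  transfer: ids {3, 15, 26, 27} → MAX(amount)=151, ROUND(AVG(amount), 2)=6.25, SUM(amount)=25

fee | 394 | 275 | 1375 ; refund | 39 | -105 | -315 ; transfer | 151 | 6.25 | 25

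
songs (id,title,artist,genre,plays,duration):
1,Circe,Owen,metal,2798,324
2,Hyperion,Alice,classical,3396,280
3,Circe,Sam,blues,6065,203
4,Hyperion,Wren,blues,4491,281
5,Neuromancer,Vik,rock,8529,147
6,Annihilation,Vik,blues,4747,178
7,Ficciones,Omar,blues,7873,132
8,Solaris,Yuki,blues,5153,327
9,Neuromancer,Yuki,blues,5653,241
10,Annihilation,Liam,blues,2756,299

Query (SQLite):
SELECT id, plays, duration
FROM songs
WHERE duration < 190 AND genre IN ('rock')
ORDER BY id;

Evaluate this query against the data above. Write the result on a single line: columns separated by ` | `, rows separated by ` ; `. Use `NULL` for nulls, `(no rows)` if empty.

5 | 8529 | 147

duration < 190: ids {5, 6, 7}
genre IN ('rock'): ids {5}
Combine with AND.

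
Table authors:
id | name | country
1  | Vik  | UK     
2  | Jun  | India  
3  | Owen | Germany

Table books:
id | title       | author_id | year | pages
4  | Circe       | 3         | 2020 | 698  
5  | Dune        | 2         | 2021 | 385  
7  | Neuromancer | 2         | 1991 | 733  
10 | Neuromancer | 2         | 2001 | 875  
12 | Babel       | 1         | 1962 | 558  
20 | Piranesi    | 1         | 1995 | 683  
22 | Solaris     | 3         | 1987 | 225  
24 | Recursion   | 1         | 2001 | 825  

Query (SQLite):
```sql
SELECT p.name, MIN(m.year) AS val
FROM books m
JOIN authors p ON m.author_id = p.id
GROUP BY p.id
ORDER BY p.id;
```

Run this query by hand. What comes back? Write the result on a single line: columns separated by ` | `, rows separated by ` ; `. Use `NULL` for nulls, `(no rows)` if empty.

Join each books row to its authors via author_id.
Group joined rows by authors.id; compute MIN(m.year) per group.
  1: ids {12, 20, 24} → MIN(m.year)=1962
  2: ids {5, 7, 10} → MIN(m.year)=1991
  3: ids {4, 22} → MIN(m.year)=1987

Vik | 1962 ; Jun | 1991 ; Owen | 1987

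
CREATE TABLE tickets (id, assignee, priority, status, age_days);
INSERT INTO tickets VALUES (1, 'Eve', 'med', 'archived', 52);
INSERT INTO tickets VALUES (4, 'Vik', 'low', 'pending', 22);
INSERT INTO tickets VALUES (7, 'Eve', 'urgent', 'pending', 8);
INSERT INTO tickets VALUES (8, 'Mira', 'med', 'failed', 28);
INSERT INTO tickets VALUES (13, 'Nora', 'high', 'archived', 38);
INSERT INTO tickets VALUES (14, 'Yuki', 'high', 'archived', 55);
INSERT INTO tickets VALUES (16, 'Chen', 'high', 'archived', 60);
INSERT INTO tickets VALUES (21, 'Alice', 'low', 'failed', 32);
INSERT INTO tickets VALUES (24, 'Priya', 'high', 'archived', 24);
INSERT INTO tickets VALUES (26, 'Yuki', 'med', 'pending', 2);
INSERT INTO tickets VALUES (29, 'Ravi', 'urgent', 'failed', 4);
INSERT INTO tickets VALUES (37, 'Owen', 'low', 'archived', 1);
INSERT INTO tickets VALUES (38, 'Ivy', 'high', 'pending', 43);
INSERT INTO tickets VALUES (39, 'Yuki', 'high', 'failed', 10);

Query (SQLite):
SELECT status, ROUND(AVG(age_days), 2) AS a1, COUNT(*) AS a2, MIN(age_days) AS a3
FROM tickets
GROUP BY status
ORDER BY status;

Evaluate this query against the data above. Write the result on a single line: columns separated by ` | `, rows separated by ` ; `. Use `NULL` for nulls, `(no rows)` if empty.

archived | 38.33 | 6 | 1 ; failed | 18.5 | 4 | 4 ; pending | 18.75 | 4 | 2

Group tickets by status.
Per group compute: ROUND(AVG(age_days), 2), COUNT(*), MIN(age_days).
  archived: ids {1, 13, 14, 16, 24, 37} → ROUND(AVG(age_days), 2)=38.33, COUNT(*)=6, MIN(age_days)=1
  failed: ids {8, 21, 29, 39} → ROUND(AVG(age_days), 2)=18.5, COUNT(*)=4, MIN(age_days)=4
  pending: ids {4, 7, 26, 38} → ROUND(AVG(age_days), 2)=18.75, COUNT(*)=4, MIN(age_days)=2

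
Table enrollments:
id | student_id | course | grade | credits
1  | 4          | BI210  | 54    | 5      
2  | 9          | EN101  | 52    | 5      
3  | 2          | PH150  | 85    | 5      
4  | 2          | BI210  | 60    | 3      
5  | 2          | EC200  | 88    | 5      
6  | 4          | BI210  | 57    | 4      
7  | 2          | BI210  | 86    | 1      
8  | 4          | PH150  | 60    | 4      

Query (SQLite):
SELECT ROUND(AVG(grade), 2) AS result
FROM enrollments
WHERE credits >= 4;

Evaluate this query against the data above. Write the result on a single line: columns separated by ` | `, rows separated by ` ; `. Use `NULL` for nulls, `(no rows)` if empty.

66

Rows where credits >= 4 → grade values: [54, 52, 85, 88, 57, 60].
AVG = 396 / 6 (rounded to 2 dp).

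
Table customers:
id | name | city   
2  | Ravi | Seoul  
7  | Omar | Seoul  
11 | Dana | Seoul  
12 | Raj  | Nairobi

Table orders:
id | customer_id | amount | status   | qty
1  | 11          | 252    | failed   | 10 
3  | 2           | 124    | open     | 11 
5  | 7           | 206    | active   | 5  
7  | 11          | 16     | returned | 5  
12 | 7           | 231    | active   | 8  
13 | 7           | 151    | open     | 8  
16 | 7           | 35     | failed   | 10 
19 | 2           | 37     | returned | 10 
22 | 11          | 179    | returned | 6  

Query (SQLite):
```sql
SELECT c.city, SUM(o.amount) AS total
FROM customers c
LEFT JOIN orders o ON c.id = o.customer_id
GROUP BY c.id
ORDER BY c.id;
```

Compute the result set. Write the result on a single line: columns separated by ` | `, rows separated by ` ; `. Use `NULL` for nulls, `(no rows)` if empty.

Seoul | 161 ; Seoul | 623 ; Seoul | 447 ; Nairobi | NULL

LEFT JOIN keeps every customers row; unmatched ones get NULL for orders columns.
Group by customers.id and compute SUM(o.amount). SUM over an all-NULL group is NULL.
  2: ids {3, 19} → SUM(o.amount)=161
  7: ids {5, 12, 13, 16} → SUM(o.amount)=623
  11: ids {1, 7, 22} → SUM(o.amount)=447
  12: ids {—} → SUM(o.amount)=NULL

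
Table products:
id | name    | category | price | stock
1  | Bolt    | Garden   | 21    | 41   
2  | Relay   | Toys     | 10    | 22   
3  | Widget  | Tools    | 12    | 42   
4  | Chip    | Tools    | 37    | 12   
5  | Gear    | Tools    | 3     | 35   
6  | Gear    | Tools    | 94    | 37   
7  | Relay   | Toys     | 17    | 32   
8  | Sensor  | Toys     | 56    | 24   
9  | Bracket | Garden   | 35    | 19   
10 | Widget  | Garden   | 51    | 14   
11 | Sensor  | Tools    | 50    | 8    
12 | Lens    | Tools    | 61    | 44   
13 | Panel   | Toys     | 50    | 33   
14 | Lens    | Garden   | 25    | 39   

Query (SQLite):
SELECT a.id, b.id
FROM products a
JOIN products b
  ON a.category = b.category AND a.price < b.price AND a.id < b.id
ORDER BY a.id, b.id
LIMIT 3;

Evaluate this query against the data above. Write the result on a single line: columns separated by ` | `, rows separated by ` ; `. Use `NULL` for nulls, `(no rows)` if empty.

Pairs (a,b) with same category, a.price < b.price, a.id < b.id.
category groups: Garden:{1,9,10,14} Tools:{3,4,5,6,11,12} Toys:{2,7,8,13}
Ordered by (a.id, b.id); first 3.

1 | 9 ; 1 | 10 ; 1 | 14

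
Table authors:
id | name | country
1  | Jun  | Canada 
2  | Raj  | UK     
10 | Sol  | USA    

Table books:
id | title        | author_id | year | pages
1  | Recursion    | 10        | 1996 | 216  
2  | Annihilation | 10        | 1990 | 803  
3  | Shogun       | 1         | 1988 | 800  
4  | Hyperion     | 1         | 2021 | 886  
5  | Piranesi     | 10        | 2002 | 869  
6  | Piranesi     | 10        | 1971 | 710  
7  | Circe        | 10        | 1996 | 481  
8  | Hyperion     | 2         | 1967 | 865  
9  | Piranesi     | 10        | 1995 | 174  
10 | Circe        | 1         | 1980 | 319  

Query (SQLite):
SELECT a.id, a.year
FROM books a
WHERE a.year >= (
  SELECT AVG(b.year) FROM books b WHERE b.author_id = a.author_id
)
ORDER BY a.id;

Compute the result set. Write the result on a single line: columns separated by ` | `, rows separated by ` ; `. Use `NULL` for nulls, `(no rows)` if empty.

1 | 1996 ; 4 | 2021 ; 5 | 2002 ; 7 | 1996 ; 8 | 1967 ; 9 | 1995

For each books row a, compute AVG(year) over rows sharing a.author_id.
Keep row a if a.year >= that per-group AVG.
  author_id=1: AVG(year) = 1996.333333
  author_id=2: AVG(year) = 1967.0
  author_id=10: AVG(year) = 1991.666667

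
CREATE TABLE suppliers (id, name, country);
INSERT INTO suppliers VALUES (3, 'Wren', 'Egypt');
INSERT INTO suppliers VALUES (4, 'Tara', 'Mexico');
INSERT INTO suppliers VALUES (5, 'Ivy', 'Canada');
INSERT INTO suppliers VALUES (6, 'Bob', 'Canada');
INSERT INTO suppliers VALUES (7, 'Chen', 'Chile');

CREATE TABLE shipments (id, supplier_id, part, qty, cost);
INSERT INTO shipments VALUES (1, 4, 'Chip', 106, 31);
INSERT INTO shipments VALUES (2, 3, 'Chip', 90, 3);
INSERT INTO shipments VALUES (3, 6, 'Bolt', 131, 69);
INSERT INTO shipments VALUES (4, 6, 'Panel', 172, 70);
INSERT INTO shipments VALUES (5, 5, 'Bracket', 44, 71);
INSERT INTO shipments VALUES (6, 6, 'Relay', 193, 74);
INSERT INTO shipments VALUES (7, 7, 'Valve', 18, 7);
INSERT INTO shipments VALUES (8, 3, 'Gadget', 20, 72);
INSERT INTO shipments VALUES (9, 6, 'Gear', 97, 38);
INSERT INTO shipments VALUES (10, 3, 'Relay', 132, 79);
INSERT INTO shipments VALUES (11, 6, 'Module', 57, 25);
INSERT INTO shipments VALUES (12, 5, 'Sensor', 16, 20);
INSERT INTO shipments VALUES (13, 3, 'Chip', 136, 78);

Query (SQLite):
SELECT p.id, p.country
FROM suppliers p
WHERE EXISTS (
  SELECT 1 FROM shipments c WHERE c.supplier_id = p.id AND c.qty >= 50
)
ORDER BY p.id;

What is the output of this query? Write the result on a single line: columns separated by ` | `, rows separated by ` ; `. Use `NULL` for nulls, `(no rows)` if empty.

3 | Egypt ; 4 | Mexico ; 6 | Canada

For each suppliers row, check whether any shipments with matching supplier_id has qty >= 50.
Keep rows where that is true.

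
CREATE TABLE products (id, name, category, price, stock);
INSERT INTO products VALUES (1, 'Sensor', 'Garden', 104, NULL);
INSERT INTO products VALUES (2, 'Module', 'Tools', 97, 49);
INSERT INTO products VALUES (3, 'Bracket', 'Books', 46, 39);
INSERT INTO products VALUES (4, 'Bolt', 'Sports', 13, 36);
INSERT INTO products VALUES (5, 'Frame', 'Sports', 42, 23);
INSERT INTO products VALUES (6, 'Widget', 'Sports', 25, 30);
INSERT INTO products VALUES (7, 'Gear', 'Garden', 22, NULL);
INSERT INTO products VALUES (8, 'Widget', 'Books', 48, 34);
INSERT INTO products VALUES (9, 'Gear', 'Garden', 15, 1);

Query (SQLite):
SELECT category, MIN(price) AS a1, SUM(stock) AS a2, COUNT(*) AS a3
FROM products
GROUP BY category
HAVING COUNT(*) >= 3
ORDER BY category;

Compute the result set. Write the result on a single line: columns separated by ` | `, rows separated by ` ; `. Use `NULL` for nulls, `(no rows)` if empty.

Garden | 15 | 1 | 3 ; Sports | 13 | 89 | 3

Group products by category.
Per group compute: MIN(price), SUM(stock), COUNT(*).
HAVING: drop groups with fewer than 3 rows.
  Books: ids {3, 8} → MIN(price)=46, SUM(stock)=73, COUNT(*)=2
  Garden: ids {1, 7, 9} → MIN(price)=15, SUM(stock)=1, COUNT(*)=3
  Sports: ids {4, 5, 6} → MIN(price)=13, SUM(stock)=89, COUNT(*)=3
  Tools: ids {2} → MIN(price)=97, SUM(stock)=49, COUNT(*)=1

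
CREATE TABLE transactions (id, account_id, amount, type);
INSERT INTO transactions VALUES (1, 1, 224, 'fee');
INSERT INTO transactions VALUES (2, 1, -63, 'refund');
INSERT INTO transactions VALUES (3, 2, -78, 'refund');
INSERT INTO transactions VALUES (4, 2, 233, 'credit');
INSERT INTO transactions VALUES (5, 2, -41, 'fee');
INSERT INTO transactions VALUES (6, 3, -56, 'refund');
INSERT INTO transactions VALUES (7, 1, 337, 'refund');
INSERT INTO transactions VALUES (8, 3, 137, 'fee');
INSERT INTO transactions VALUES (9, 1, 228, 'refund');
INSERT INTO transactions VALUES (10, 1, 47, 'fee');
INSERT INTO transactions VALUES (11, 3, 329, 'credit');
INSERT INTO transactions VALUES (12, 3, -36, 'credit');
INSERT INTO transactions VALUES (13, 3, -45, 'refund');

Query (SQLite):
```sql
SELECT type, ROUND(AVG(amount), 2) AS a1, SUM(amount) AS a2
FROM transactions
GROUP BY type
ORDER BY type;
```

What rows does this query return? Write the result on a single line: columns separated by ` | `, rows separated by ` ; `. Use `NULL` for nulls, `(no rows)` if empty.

credit | 175.33 | 526 ; fee | 91.75 | 367 ; refund | 53.83 | 323

Group transactions by type.
Per group compute: ROUND(AVG(amount), 2), SUM(amount).
  credit: ids {4, 11, 12} → ROUND(AVG(amount), 2)=175.33, SUM(amount)=526
  fee: ids {1, 5, 8, 10} → ROUND(AVG(amount), 2)=91.75, SUM(amount)=367
  refund: ids {2, 3, 6, 7, 9, 13} → ROUND(AVG(amount), 2)=53.83, SUM(amount)=323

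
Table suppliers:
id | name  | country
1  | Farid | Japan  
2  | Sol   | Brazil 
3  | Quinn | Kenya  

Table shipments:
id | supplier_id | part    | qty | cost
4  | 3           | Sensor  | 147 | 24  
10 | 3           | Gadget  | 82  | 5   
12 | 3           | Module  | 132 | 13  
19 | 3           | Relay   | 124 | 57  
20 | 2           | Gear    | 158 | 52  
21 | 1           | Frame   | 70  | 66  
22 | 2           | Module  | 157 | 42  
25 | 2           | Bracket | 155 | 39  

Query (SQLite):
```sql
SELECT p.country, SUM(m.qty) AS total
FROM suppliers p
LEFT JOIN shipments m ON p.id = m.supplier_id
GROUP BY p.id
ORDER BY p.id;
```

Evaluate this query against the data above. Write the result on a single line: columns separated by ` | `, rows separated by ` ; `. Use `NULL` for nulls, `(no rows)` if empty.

LEFT JOIN keeps every suppliers row; unmatched ones get NULL for shipments columns.
Group by suppliers.id and compute SUM(m.qty). SUM over an all-NULL group is NULL.
  1: ids {21} → SUM(m.qty)=70
  2: ids {20, 22, 25} → SUM(m.qty)=470
  3: ids {4, 10, 12, 19} → SUM(m.qty)=485

Japan | 70 ; Brazil | 470 ; Kenya | 485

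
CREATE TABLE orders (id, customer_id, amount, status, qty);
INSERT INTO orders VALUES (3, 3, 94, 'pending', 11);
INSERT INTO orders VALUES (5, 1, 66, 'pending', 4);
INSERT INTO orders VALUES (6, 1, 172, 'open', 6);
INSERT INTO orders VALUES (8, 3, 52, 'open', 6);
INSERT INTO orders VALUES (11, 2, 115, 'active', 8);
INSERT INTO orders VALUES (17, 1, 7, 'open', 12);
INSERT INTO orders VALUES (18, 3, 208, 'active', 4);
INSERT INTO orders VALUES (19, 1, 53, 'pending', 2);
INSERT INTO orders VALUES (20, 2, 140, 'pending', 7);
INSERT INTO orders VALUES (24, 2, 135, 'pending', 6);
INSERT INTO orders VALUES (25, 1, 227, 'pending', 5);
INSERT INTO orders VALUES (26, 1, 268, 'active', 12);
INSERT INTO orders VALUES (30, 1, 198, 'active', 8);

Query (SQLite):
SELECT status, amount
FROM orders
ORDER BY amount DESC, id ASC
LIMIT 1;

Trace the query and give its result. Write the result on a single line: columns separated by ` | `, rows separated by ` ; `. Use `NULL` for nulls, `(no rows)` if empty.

Sort by amount desc, tiebreak id asc: (268, id=26), (227, id=25), (208, id=18), (198, id=30) …. Take first 1.

active | 268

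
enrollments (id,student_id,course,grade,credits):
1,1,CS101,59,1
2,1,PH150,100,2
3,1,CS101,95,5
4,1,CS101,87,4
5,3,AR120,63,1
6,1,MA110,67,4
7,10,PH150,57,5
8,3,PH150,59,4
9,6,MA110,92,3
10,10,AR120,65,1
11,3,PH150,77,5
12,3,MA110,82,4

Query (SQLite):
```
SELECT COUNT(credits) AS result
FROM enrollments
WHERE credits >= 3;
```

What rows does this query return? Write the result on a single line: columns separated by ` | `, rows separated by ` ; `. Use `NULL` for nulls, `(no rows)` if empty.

Rows where credits >= 3 → credits values: [5, 4, 4, 5, 4, 3, 5, 4].
COUNT(credits) counts non-NULL values → 8.

8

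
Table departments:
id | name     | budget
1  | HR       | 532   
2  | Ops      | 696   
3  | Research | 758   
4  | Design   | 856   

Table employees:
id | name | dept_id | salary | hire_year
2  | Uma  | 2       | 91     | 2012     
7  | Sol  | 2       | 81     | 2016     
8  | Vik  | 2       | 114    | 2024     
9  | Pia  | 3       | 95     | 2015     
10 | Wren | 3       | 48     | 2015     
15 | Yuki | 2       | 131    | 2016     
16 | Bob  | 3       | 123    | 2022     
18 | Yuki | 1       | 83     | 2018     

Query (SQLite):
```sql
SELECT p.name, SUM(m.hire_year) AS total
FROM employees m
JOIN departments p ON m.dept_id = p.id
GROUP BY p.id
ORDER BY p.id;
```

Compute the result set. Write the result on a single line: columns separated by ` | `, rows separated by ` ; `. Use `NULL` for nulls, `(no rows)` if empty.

HR | 2018 ; Ops | 8068 ; Research | 6052

Join each employees row to its departments via dept_id.
Group joined rows by departments.id; compute SUM(m.hire_year) per group.
  1: ids {18} → SUM(m.hire_year)=2018
  2: ids {2, 7, 8, 15} → SUM(m.hire_year)=8068
  3: ids {9, 10, 16} → SUM(m.hire_year)=6052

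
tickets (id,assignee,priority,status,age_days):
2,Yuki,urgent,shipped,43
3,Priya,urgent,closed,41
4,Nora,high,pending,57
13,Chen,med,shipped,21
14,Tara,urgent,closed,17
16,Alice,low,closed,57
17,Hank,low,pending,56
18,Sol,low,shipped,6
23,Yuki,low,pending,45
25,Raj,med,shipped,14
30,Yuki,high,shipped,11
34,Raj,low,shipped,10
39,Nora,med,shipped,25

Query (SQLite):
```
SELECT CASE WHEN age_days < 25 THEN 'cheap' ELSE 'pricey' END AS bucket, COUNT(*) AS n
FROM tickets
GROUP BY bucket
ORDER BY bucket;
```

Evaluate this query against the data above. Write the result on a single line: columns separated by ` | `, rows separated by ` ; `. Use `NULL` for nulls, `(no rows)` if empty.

Bucket rows by age_days < 25 → 'cheap' else 'pricey'; count each bucket.

cheap | 6 ; pricey | 7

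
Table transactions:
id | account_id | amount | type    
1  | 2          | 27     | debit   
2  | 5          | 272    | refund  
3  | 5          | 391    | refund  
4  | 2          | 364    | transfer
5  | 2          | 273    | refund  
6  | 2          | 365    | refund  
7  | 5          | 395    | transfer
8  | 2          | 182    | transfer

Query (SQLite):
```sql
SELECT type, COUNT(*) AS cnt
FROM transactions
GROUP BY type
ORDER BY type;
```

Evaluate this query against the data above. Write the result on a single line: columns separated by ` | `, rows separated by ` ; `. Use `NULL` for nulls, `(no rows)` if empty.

Partition transactions by type; compute COUNT(*) within each group.
  debit: ids {1} → COUNT(*)=1
  refund: ids {2, 3, 5, 6} → COUNT(*)=4
  transfer: ids {4, 7, 8} → COUNT(*)=3

debit | 1 ; refund | 4 ; transfer | 3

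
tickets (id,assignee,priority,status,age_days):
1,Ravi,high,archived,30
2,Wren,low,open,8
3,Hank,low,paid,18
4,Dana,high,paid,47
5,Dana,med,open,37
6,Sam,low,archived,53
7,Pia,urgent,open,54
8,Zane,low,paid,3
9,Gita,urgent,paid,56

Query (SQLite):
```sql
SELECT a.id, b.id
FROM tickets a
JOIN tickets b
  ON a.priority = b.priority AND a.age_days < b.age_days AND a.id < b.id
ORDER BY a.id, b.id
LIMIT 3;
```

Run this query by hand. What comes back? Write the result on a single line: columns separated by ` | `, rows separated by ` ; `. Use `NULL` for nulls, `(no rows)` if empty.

Pairs (a,b) with same priority, a.age_days < b.age_days, a.id < b.id.
priority groups: high:{1,4} low:{2,3,6,8} med:{5} urgent:{7,9}
Ordered by (a.id, b.id); first 3.

1 | 4 ; 2 | 3 ; 2 | 6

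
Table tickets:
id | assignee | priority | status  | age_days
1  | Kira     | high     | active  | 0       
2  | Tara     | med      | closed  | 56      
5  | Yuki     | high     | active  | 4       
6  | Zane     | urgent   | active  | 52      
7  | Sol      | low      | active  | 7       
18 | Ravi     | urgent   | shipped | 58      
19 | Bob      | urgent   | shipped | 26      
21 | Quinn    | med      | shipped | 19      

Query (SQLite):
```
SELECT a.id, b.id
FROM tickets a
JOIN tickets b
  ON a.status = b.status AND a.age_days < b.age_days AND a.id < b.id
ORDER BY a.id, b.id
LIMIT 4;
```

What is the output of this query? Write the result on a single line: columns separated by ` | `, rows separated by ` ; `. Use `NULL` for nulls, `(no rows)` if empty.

Pairs (a,b) with same status, a.age_days < b.age_days, a.id < b.id.
status groups: active:{1,5,6,7} closed:{2} shipped:{18,19,21}
Ordered by (a.id, b.id); first 4.

1 | 5 ; 1 | 6 ; 1 | 7 ; 5 | 6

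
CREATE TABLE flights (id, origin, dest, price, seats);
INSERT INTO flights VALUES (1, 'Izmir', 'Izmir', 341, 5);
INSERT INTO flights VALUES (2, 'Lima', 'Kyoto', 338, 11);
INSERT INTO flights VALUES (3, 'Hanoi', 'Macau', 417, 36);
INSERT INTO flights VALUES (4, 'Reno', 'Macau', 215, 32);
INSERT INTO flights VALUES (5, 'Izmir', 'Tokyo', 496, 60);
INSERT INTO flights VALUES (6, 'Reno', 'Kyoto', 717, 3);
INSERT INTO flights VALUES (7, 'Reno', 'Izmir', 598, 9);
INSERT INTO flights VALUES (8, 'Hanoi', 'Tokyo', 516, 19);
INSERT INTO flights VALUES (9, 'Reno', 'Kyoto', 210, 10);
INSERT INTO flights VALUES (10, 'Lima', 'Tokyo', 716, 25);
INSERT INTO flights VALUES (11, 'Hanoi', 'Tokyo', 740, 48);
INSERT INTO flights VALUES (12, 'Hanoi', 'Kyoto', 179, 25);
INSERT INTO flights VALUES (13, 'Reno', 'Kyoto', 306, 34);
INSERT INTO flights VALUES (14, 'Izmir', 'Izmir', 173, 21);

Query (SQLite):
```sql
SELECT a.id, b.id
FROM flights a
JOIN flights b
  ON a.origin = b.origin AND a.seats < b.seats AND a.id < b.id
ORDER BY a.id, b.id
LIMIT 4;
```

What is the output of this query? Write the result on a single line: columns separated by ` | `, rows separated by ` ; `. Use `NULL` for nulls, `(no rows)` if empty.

1 | 5 ; 1 | 14 ; 2 | 10 ; 3 | 11

Pairs (a,b) with same origin, a.seats < b.seats, a.id < b.id.
origin groups: Hanoi:{3,8,11,12} Izmir:{1,5,14} Lima:{2,10} Reno:{4,6,7,9,13}
Ordered by (a.id, b.id); first 4.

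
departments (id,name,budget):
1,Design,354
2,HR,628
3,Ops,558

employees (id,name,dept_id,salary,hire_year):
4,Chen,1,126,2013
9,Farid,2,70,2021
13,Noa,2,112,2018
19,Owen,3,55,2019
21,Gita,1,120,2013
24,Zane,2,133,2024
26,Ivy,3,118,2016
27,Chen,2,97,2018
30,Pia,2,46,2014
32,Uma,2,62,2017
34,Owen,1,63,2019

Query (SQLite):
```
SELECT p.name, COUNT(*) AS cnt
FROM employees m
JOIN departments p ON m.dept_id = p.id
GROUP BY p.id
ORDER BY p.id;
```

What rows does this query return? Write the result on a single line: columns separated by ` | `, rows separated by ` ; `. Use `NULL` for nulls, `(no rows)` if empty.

Join each employees row to its departments via dept_id.
Group joined rows by departments.id; compute COUNT(*) per group.
  1: ids {4, 21, 34} → COUNT(*)=3
  2: ids {9, 13, 24, 27, 30, 32} → COUNT(*)=6
  3: ids {19, 26} → COUNT(*)=2

Design | 3 ; HR | 6 ; Ops | 2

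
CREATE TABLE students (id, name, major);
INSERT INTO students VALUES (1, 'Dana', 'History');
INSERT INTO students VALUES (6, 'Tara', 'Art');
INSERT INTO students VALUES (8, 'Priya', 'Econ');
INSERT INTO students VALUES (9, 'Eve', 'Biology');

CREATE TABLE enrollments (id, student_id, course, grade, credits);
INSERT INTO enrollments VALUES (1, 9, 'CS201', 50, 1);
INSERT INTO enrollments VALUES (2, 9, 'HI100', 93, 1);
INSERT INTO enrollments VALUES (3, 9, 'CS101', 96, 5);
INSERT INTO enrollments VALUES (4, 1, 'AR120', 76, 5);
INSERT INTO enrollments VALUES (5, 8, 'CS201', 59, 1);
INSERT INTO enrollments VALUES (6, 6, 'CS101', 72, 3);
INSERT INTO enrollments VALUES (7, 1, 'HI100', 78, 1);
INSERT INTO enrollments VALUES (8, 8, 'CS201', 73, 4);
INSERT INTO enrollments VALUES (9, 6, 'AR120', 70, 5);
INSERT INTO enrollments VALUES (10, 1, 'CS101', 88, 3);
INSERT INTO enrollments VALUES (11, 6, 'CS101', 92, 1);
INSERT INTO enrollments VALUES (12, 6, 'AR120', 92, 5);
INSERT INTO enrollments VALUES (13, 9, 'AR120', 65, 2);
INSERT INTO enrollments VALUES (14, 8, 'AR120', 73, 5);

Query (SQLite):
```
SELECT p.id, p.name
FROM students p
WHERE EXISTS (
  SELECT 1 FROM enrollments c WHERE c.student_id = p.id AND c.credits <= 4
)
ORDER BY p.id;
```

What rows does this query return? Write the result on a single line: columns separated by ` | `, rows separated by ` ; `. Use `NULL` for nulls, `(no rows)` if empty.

For each students row, check whether any enrollments with matching student_id has credits <= 4.
Keep rows where that is true.

1 | Dana ; 6 | Tara ; 8 | Priya ; 9 | Eve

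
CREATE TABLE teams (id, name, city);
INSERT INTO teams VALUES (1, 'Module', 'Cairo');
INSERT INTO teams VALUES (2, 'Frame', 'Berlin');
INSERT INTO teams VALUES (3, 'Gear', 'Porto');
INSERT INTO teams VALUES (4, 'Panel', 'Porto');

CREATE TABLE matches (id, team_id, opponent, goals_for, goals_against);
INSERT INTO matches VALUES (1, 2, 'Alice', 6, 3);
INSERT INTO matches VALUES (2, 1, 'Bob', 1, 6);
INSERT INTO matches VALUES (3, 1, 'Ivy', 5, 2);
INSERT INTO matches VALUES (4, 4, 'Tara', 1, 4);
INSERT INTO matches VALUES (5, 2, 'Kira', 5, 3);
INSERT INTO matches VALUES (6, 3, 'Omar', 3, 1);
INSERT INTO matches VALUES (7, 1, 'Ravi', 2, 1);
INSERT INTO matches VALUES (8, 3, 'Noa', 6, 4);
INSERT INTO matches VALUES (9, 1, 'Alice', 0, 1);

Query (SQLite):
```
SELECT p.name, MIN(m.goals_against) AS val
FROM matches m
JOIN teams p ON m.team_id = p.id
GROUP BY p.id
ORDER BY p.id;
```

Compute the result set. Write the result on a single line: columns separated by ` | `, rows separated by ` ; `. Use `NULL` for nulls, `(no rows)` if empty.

Module | 1 ; Frame | 3 ; Gear | 1 ; Panel | 4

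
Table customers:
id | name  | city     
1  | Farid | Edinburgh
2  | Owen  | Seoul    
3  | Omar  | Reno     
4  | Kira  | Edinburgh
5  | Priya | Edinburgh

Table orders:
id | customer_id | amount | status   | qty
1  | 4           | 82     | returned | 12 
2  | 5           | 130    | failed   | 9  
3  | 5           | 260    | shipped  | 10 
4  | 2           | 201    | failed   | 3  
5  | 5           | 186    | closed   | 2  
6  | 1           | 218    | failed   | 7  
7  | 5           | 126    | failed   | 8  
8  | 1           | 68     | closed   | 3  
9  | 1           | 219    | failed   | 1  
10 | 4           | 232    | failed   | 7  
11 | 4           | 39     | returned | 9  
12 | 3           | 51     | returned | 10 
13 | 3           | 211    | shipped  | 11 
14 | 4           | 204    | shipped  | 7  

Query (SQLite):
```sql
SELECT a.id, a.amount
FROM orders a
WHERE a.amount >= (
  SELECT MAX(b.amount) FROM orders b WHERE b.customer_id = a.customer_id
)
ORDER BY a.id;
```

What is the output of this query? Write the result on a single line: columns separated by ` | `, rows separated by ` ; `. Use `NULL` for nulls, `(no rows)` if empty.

For each orders row a, compute MAX(amount) over rows sharing a.customer_id.
Keep row a if a.amount >= that per-group MAX.
  customer_id=1: MAX(amount) = 219
  customer_id=2: MAX(amount) = 201
  customer_id=3: MAX(amount) = 211
  customer_id=4: MAX(amount) = 232
  customer_id=5: MAX(amount) = 260

3 | 260 ; 4 | 201 ; 9 | 219 ; 10 | 232 ; 13 | 211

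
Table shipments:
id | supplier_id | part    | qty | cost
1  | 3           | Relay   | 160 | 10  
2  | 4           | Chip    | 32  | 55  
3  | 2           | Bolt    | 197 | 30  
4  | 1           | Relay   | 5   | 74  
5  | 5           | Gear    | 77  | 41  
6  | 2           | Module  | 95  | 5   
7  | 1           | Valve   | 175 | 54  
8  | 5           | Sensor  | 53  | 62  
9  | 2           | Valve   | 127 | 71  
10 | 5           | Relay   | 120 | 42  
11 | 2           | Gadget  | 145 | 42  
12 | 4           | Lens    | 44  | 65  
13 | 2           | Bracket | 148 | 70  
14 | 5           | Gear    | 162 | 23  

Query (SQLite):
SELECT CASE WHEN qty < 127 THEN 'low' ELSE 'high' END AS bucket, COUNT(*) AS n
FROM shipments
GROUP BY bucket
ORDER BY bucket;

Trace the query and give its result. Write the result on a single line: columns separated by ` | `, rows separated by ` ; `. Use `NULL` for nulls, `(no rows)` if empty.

Bucket rows by qty < 127 → 'low' else 'high'; count each bucket.

high | 7 ; low | 7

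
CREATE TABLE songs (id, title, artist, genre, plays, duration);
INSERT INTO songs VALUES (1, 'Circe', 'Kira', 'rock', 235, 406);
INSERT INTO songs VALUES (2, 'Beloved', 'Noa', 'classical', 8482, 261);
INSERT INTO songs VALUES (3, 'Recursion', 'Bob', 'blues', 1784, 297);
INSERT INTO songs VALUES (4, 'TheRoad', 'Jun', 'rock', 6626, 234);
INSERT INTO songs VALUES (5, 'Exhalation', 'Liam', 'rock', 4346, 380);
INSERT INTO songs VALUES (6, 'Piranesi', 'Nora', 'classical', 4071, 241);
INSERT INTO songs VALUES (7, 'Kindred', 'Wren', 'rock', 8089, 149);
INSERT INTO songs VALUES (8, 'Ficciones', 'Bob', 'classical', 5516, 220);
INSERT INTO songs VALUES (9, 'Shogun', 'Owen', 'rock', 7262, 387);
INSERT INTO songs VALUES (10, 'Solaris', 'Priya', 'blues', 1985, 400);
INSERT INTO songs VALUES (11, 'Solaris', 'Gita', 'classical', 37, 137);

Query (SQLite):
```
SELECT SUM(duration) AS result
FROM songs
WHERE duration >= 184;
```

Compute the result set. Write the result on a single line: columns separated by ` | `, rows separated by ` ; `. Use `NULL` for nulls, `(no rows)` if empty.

Rows where duration >= 184 → duration values: [406, 261, 297, 234, 380, 241, 220, 387, 400].
SUM of non-NULL values = 2826.

2826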